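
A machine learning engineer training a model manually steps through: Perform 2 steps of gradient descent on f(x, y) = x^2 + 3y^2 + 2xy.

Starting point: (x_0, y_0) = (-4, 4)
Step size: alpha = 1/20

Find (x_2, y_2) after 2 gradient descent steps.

f(x,y) = x^2 + 3y^2 + 2xy
grad_x = 2x + 2y, grad_y = 6y + 2x
Step 1: grad = (0, 16), (-4, 16/5)
Step 2: grad = (-8/5, 56/5), (-98/25, 66/25)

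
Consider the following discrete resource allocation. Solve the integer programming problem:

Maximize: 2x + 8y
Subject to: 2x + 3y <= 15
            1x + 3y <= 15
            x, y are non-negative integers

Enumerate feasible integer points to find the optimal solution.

Constraint 1: 2x + 3y <= 15
Constraint 2: 1x + 3y <= 15
Feasible x range (need y >= 0): 0 <= x <= min(15/2, 15/1) => x in {0, ..., 7}.
Enumerate feasible integer points row by row (the coefficient of y is 8 > 0, so for each x the largest feasible y gives the best value):
  x = 0: y <= min((15 - 2*0)/3, (15 - 1*0)/3) => y in {0, ..., 5}; best 2*0 + 8*5 = 40
  x = 1: y <= min((15 - 2*1)/3, (15 - 1*1)/3) => y in {0, ..., 4}; best 2*1 + 8*4 = 34
  x = 2: y <= min((15 - 2*2)/3, (15 - 1*2)/3) => y in {0, ..., 3}; best 2*2 + 8*3 = 28
  x = 3: y <= min((15 - 2*3)/3, (15 - 1*3)/3) => y in {0, ..., 3}; best 2*3 + 8*3 = 30
  x = 4: y <= min((15 - 2*4)/3, (15 - 1*4)/3) => y in {0, ..., 2}; best 2*4 + 8*2 = 24
  x = 5: y <= min((15 - 2*5)/3, (15 - 1*5)/3) => y in {0, ..., 1}; best 2*5 + 8*1 = 18
  x = 6: y <= min((15 - 2*6)/3, (15 - 1*6)/3) => y in {0, ..., 1}; best 2*6 + 8*1 = 20
  x = 7: y <= min((15 - 2*7)/3, (15 - 1*7)/3) => y in {0}; best 2*7 + 8*0 = 14
The maximum 2x + 8y = 40 is achieved at x = 0, y = 5.
Check: 2*0 + 3*5 = 15 <= 15 and 1*0 + 3*5 = 15 <= 15.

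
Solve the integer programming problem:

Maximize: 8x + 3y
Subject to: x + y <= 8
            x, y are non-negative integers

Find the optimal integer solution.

Objective: 8x + 3y, constraint: x + y <= 8
Coefficient of x is 8 >= coefficient of y is 3, so allocate the entire budget to x.
Optimal: x = 8, y = 0, value = 64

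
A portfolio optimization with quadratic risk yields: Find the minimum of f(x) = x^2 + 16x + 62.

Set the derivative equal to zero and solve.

f(x) = x^2 + 16x + 62
f'(x) = 2x + (16) = 0
x = -16/2 = -8
f(-8) = -2
Since f''(x) = 2 > 0, this is a minimum.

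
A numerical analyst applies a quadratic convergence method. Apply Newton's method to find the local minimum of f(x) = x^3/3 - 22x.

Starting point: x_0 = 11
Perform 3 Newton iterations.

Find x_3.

f(x) = x^3/3 - 22x
f'(x) = x^2 - 22, f''(x) = 2x
Newton update: x_{n+1} = x_n - (x_n^2 - 22)/(2*x_n)
Step 1: x_0 = 11, f'=99, f''=22, x_1 = 13/2
Step 2: x_1 = 13/2, f'=81/4, f''=13, x_2 = 257/52
Step 3: x_2 = 257/52, f'=6561/2704, f''=257/26, x_3 = 125537/26728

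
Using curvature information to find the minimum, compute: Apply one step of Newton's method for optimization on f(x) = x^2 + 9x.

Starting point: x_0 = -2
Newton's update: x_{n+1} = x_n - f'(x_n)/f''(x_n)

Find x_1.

f(x) = x^2 + 9x
f'(x) = 2x + (9), f''(x) = 2
Newton step: x_1 = x_0 - f'(x_0)/f''(x_0)
f'(-2) = 5
x_1 = -2 - 5/2 = -9/2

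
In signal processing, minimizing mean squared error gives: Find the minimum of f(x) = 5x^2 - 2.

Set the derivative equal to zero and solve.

f(x) = 5x^2 - 2
f'(x) = 10x + (0) = 0
x = 0/10 = 0
f(0) = -2
Since f''(x) = 10 > 0, this is a minimum.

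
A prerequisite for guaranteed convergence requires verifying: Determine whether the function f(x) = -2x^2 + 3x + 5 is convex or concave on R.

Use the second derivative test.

f(x) = -2x^2 + 3x + 5
f'(x) = -4x + 3
f''(x) = -4
Since f''(x) = -4 < 0 for all x, f is concave on R.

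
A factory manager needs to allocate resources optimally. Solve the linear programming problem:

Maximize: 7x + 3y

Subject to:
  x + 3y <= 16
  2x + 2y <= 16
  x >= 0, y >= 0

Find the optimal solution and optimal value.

Feasible vertices: (0, 0), (0, 16/3), (4, 4), (8, 0)
Objective 7x + 3y at each:
  (0, 0): 0
  (0, 16/3): 16
  (4, 4): 40
  (8, 0): 56
Maximum is 56 at (8, 0).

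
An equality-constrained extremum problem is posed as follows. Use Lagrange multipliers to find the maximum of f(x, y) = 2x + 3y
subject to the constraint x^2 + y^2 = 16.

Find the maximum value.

Set up Lagrange conditions: grad f = lambda * grad g
  2 = 2*lambda*x
  3 = 2*lambda*y
From these: x/y = 2/3, so x = 2t, y = 3t for some t.
Substitute into constraint: (2t)^2 + (3t)^2 = 16
  t^2 * 13 = 16
  t = sqrt(16/13)
Maximum = 2*x + 3*y = (2^2 + 3^2)*t = 13 * sqrt(16/13) = sqrt(208)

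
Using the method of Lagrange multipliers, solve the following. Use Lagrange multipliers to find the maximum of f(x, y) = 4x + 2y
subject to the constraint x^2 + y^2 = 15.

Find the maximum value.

Set up Lagrange conditions: grad f = lambda * grad g
  4 = 2*lambda*x
  2 = 2*lambda*y
From these: x/y = 4/2, so x = 4t, y = 2t for some t.
Substitute into constraint: (4t)^2 + (2t)^2 = 15
  t^2 * 20 = 15
  t = sqrt(15/20)
Maximum = 4*x + 2*y = (4^2 + 2^2)*t = 20 * sqrt(15/20) = sqrt(300)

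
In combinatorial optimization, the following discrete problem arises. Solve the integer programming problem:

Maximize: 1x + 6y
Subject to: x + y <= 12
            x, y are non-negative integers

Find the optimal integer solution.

Objective: 1x + 6y, constraint: x + y <= 12
Coefficient of y is 6 > coefficient of x is 1, so allocate the entire budget to y.
Optimal: x = 0, y = 12, value = 72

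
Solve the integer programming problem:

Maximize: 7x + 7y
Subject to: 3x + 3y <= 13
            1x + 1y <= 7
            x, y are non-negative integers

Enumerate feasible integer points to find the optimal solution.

Constraint 1: 3x + 3y <= 13
Constraint 2: 1x + 1y <= 7
Feasible x range (need y >= 0): 0 <= x <= min(13/3, 7/1) => x in {0, ..., 4}.
Enumerate feasible integer points row by row (the coefficient of y is 7 > 0, so for each x the largest feasible y gives the best value):
  x = 0: y <= min((13 - 3*0)/3, (7 - 1*0)/1) => y in {0, ..., 4}; best 7*0 + 7*4 = 28
  x = 1: y <= min((13 - 3*1)/3, (7 - 1*1)/1) => y in {0, ..., 3}; best 7*1 + 7*3 = 28
  x = 2: y <= min((13 - 3*2)/3, (7 - 1*2)/1) => y in {0, ..., 2}; best 7*2 + 7*2 = 28
  x = 3: y <= min((13 - 3*3)/3, (7 - 1*3)/1) => y in {0, ..., 1}; best 7*3 + 7*1 = 28
  x = 4: y <= min((13 - 3*4)/3, (7 - 1*4)/1) => y in {0}; best 7*4 + 7*0 = 28
The maximum 7x + 7y = 28 is achieved at x = 0, y = 4.
(The same value 28 is also attained at (1, 3), (2, 2), (3, 1), (4, 0).)
Check: 3*0 + 3*4 = 12 <= 13 and 1*0 + 1*4 = 4 <= 7.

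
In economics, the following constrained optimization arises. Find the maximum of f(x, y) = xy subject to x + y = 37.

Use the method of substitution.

Substitute y = 37 - x into f(x,y) = xy:
g(x) = x(37 - x) = 37x - x^2
g'(x) = 37 - 2x = 0  =>  x = 37/2
y = 37 - 37/2 = 37/2
Maximum value = (37/2) * (37/2) = 1369/4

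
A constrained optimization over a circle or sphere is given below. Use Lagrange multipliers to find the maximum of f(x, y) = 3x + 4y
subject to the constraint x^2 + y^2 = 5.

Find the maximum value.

Set up Lagrange conditions: grad f = lambda * grad g
  3 = 2*lambda*x
  4 = 2*lambda*y
From these: x/y = 3/4, so x = 3t, y = 4t for some t.
Substitute into constraint: (3t)^2 + (4t)^2 = 5
  t^2 * 25 = 5
  t = sqrt(5/25)
Maximum = 3*x + 4*y = (3^2 + 4^2)*t = 25 * sqrt(5/25) = sqrt(125)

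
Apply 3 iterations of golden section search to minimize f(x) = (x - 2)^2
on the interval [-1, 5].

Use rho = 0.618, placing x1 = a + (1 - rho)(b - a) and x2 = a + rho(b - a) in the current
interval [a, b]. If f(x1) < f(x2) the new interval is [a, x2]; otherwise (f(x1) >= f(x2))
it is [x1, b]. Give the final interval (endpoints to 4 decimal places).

Golden section search for min of f(x) = (x - 2)^2 on [-1, 5].
Each step: x1 = a + (1 - rho)(b - a), x2 = a + rho(b - a); if f(x1) < f(x2) keep [a, x2], otherwise keep [x1, b].
Step 1: [-1.0000, 5.0000], x1=1.2920 (f=0.5013), x2=2.7080 (f=0.5013); f(x1) = f(x2) (tie, not '<') => keep [1.2920, 5.0000]
Step 2: [1.2920, 5.0000], x1=2.7085 (f=0.5019), x2=3.5835 (f=2.5076); f(x1) < f(x2) => keep [1.2920, 3.5835]
Step 3: [1.2920, 3.5835], x1=2.1674 (f=0.0280), x2=2.7082 (f=0.5015); f(x1) < f(x2) => keep [1.2920, 2.7082]
Final interval: [1.2920, 2.7082]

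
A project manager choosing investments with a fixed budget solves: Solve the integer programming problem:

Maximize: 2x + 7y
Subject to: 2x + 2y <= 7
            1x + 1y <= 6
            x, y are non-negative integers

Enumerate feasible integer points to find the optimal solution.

Constraint 1: 2x + 2y <= 7
Constraint 2: 1x + 1y <= 6
Feasible x range (need y >= 0): 0 <= x <= min(7/2, 6/1) => x in {0, ..., 3}.
Enumerate feasible integer points row by row (the coefficient of y is 7 > 0, so for each x the largest feasible y gives the best value):
  x = 0: y <= min((7 - 2*0)/2, (6 - 1*0)/1) => y in {0, ..., 3}; best 2*0 + 7*3 = 21
  x = 1: y <= min((7 - 2*1)/2, (6 - 1*1)/1) => y in {0, ..., 2}; best 2*1 + 7*2 = 16
  x = 2: y <= min((7 - 2*2)/2, (6 - 1*2)/1) => y in {0, ..., 1}; best 2*2 + 7*1 = 11
  x = 3: y <= min((7 - 2*3)/2, (6 - 1*3)/1) => y in {0}; best 2*3 + 7*0 = 6
The maximum 2x + 7y = 21 is achieved at x = 0, y = 3.
Check: 2*0 + 2*3 = 6 <= 7 and 1*0 + 1*3 = 3 <= 6.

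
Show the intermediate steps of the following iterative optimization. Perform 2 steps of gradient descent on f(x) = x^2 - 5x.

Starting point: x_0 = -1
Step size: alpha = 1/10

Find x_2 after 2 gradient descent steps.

f(x) = x^2 - 5x, f'(x) = 2x + (-5)
Step 1: f'(-1) = -7, x_1 = -1 - 1/10 * -7 = -3/10
Step 2: f'(-3/10) = -28/5, x_2 = -3/10 - 1/10 * -28/5 = 13/50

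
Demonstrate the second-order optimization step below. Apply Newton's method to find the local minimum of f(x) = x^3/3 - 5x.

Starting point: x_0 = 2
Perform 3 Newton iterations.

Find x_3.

f(x) = x^3/3 - 5x
f'(x) = x^2 - 5, f''(x) = 2x
Newton update: x_{n+1} = x_n - (x_n^2 - 5)/(2*x_n)
Step 1: x_0 = 2, f'=-1, f''=4, x_1 = 9/4
Step 2: x_1 = 9/4, f'=1/16, f''=9/2, x_2 = 161/72
Step 3: x_2 = 161/72, f'=1/5184, f''=161/36, x_3 = 51841/23184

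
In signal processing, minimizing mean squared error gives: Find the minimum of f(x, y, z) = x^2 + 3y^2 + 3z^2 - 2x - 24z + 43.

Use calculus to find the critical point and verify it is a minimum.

f(x,y,z) = x^2 + 3y^2 + 3z^2 - 2x - 24z + 43
df/dx = 2x + (-2) = 0 => x = 1
df/dy = 6y + (0) = 0 => y = 0
df/dz = 6z + (-24) = 0 => z = 4
f(1,0,4) = 1*(1)^2 + 3*(0)^2 + 3*(4)^2 + -2*(1) + -24*(4) + 43 = -6
Hessian is diagonal with entries 2, 6, 6 > 0, confirmed minimum.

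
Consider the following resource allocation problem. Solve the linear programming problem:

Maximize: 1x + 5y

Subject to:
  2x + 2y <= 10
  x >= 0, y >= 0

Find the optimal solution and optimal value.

The feasible region has vertices at [(0, 0), (5, 0), (0, 5)].
Checking objective 1x + 5y at each vertex:
  (0, 0): 1*0 + 5*0 = 0
  (5, 0): 1*5 + 5*0 = 5
  (0, 5): 1*0 + 5*5 = 25
Maximum is 25 at (0, 5).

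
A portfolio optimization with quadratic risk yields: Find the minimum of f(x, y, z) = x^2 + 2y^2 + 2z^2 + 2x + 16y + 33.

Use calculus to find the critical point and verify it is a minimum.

f(x,y,z) = x^2 + 2y^2 + 2z^2 + 2x + 16y + 33
df/dx = 2x + (2) = 0 => x = -1
df/dy = 4y + (16) = 0 => y = -4
df/dz = 4z + (0) = 0 => z = 0
f(-1,-4,0) = 1*(-1)^2 + 2*(-4)^2 + 2*(0)^2 + 2*(-1) + 16*(-4) + 33 = 0
Hessian is diagonal with entries 2, 4, 4 > 0, confirmed minimum.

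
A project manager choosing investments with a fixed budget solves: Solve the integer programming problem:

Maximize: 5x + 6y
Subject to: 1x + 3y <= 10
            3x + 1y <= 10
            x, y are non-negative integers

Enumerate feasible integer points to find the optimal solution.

Constraint 1: 1x + 3y <= 10
Constraint 2: 3x + 1y <= 10
Feasible x range (need y >= 0): 0 <= x <= min(10/1, 10/3) => x in {0, ..., 3}.
Enumerate feasible integer points row by row (the coefficient of y is 6 > 0, so for each x the largest feasible y gives the best value):
  x = 0: y <= min((10 - 1*0)/3, (10 - 3*0)/1) => y in {0, ..., 3}; best 5*0 + 6*3 = 18
  x = 1: y <= min((10 - 1*1)/3, (10 - 3*1)/1) => y in {0, ..., 3}; best 5*1 + 6*3 = 23
  x = 2: y <= min((10 - 1*2)/3, (10 - 3*2)/1) => y in {0, ..., 2}; best 5*2 + 6*2 = 22
  x = 3: y <= min((10 - 1*3)/3, (10 - 3*3)/1) => y in {0, ..., 1}; best 5*3 + 6*1 = 21
The maximum 5x + 6y = 23 is achieved at x = 1, y = 3.
Check: 1*1 + 3*3 = 10 <= 10 and 3*1 + 1*3 = 6 <= 10.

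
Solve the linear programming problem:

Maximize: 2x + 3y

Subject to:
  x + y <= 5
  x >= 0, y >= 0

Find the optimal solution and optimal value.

The feasible region has vertices at [(0, 0), (5, 0), (0, 5)].
Checking objective 2x + 3y at each vertex:
  (0, 0): 2*0 + 3*0 = 0
  (5, 0): 2*5 + 3*0 = 10
  (0, 5): 2*0 + 3*5 = 15
Maximum is 15 at (0, 5).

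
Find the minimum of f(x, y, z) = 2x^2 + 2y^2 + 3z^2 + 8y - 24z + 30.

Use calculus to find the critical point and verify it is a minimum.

f(x,y,z) = 2x^2 + 2y^2 + 3z^2 + 8y - 24z + 30
df/dx = 4x + (0) = 0 => x = 0
df/dy = 4y + (8) = 0 => y = -2
df/dz = 6z + (-24) = 0 => z = 4
f(0,-2,4) = 2*(0)^2 + 2*(-2)^2 + 3*(4)^2 + 8*(-2) + -24*(4) + 30 = -26
Hessian is diagonal with entries 4, 4, 6 > 0, confirmed minimum.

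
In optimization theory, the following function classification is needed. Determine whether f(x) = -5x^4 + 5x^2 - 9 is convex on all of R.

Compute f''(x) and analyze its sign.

f(x) = -5x^4 + 5x^2 - 9
f'(x) = -20x^3 + 10x
f''(x) = -60x^2 + 10
f''(x) = -60x^2 + 10 -> -inf as |x| -> inf
Therefore, f is not globally convex on R.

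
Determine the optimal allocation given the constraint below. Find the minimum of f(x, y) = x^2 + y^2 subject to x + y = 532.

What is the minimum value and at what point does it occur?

Substitute y = 532 - x into f(x,y) = x^2 + y^2:
g(x) = x^2 + (532 - x)^2 = 2x^2 - 1064x + 283024
g'(x) = 4x - 1064 = 0  =>  x = 266
y = 532 - 266 = 266
Minimum value = 266^2 + 266^2 = 141512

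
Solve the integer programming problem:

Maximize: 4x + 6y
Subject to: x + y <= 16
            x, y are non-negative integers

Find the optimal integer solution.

Objective: 4x + 6y, constraint: x + y <= 16
Coefficient of y is 6 > coefficient of x is 4, so allocate the entire budget to y.
Optimal: x = 0, y = 16, value = 96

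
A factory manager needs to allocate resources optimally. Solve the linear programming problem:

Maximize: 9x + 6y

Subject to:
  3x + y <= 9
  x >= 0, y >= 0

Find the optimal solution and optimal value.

The feasible region has vertices at [(0, 0), (3, 0), (0, 9)].
Checking objective 9x + 6y at each vertex:
  (0, 0): 9*0 + 6*0 = 0
  (3, 0): 9*3 + 6*0 = 27
  (0, 9): 9*0 + 6*9 = 54
Maximum is 54 at (0, 9).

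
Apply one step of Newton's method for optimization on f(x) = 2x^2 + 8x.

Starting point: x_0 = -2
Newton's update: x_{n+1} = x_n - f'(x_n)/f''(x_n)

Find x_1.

f(x) = 2x^2 + 8x
f'(x) = 4x + (8), f''(x) = 4
Newton step: x_1 = x_0 - f'(x_0)/f''(x_0)
f'(-2) = 0
x_1 = -2 - 0/4 = -2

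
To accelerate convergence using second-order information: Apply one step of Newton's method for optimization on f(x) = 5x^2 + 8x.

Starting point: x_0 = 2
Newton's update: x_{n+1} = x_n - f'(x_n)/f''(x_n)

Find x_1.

f(x) = 5x^2 + 8x
f'(x) = 10x + (8), f''(x) = 10
Newton step: x_1 = x_0 - f'(x_0)/f''(x_0)
f'(2) = 28
x_1 = 2 - 28/10 = -4/5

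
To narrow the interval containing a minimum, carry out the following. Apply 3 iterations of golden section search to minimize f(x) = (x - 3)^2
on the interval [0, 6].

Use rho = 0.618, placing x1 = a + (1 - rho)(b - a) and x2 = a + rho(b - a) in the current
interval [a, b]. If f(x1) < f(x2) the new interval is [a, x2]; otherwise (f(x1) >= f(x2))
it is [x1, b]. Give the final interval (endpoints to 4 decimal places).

Golden section search for min of f(x) = (x - 3)^2 on [0, 6].
Each step: x1 = a + (1 - rho)(b - a), x2 = a + rho(b - a); if f(x1) < f(x2) keep [a, x2], otherwise keep [x1, b].
Step 1: [0.0000, 6.0000], x1=2.2920 (f=0.5013), x2=3.7080 (f=0.5013); f(x1) = f(x2) (tie, not '<') => keep [2.2920, 6.0000]
Step 2: [2.2920, 6.0000], x1=3.7085 (f=0.5019), x2=4.5835 (f=2.5076); f(x1) < f(x2) => keep [2.2920, 4.5835]
Step 3: [2.2920, 4.5835], x1=3.1674 (f=0.0280), x2=3.7082 (f=0.5015); f(x1) < f(x2) => keep [2.2920, 3.7082]
Final interval: [2.2920, 3.7082]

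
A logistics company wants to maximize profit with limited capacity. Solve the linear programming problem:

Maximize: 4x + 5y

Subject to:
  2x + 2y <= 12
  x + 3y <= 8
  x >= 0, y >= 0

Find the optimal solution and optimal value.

Feasible vertices: (0, 0), (0, 8/3), (5, 1), (6, 0)
Objective 4x + 5y at each:
  (0, 0): 0
  (0, 8/3): 40/3
  (5, 1): 25
  (6, 0): 24
Maximum is 25 at (5, 1).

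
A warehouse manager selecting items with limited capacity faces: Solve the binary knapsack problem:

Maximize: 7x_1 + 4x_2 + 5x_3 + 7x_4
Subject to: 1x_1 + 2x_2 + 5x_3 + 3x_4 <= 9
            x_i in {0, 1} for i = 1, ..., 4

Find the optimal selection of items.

Items: item 1 (v=7, w=1), item 2 (v=4, w=2), item 3 (v=5, w=5), item 4 (v=7, w=3)
Capacity: 9
Checking all 16 subsets (w = total weight, v = total value):
  {}: w = 0, v = 0
  {1}: w = 1, v = 7
  {2}: w = 2, v = 4
  {3}: w = 5, v = 5
  {4}: w = 3, v = 7
  {1, 2}: w = 3, v = 11
  {1, 3}: w = 6, v = 12
  {1, 4}: w = 4, v = 14
  {2, 3}: w = 7, v = 9
  {2, 4}: w = 5, v = 11
  {3, 4}: w = 8, v = 12
  {1, 2, 3}: w = 8, v = 16
  {1, 2, 4}: w = 6, v = 18
  {1, 3, 4}: w = 9, v = 19
  {2, 3, 4}: w = 10 > 9, infeasible
  {1, 2, 3, 4}: w = 11 > 9, infeasible
Best feasible subset: items [1, 3, 4]
Total weight: 9 <= 9, total value: 19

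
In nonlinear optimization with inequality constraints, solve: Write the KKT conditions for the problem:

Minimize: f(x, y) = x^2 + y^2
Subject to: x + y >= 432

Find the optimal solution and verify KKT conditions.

KKT conditions for min x^2 + y^2 s.t. x + y >= 432:
Stationarity: 2x = mu, 2y = mu
So x = y = mu/2.
Complementary slackness: mu*(x + y - 432) = 0
Primal feasibility: x + y >= 432; dual feasibility: mu >= 0
If mu = 0 then x = y = 0, but 0 + 0 < 432 is infeasible, so the constraint is active.
Constraint active: x + y = 2*(mu/2) = 432 => mu = 432
x = y = 216, f = 93312
Verify: stationarity 2*216 = 432 = mu; primal 216 + 216 = 432 >= 432; dual mu = 432 >= 0; complementary slackness 432*(432 - 432) = 0. All KKT conditions hold.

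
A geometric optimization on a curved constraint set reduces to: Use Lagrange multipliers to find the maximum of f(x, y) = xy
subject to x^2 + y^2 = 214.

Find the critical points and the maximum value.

Lagrange conditions: y = 2*lambda*x and x = 2*lambda*y
If x = 0 then y = 0, violating the constraint, so x, y != 0.
Dividing: y/x = x/y => x^2 = y^2 => y = x or y = -x
Constraint: 2x^2 = 214 => x^2 = 107 => x = +/-sqrt(107)
Critical points: (sqrt(107), sqrt(107)), (-sqrt(107), -sqrt(107)), (sqrt(107), -sqrt(107)), (-sqrt(107), sqrt(107))
  y = x:  xy = x^2 = 107  at (sqrt(107), sqrt(107)) and (-sqrt(107), -sqrt(107))
  y = -x: xy = -x^2 = -107 at (sqrt(107), -sqrt(107)) and (-sqrt(107), sqrt(107))
Maximum xy = 107 at (sqrt(107), sqrt(107)) and (-sqrt(107), -sqrt(107))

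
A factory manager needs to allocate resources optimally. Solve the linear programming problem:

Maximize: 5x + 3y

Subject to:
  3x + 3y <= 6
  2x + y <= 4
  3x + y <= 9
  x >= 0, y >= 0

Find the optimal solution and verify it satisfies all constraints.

Feasible vertices: (0, 0), (0, 2), (2, 0)
Objective 5x + 3y at each vertex:
  (0, 0): 0
  (0, 2): 6
  (2, 0): 10
Maximum is 10 at (2, 0).
Verify constraints at (x, y) = (2, 0):
  3*2 + 3*0 = 6 <= 6 (active)
  2*2 + 1*0 = 4 <= 4 (active)
  3*2 + 1*0 = 6 <= 9
  x = 2 >= 0, y = 0 >= 0. All constraints satisfied.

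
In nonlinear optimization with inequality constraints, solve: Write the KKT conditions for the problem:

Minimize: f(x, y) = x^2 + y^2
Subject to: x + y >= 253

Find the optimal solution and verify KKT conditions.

KKT conditions for min x^2 + y^2 s.t. x + y >= 253:
Stationarity: 2x = mu, 2y = mu
So x = y = mu/2.
Complementary slackness: mu*(x + y - 253) = 0
Primal feasibility: x + y >= 253; dual feasibility: mu >= 0
If mu = 0 then x = y = 0, but 0 + 0 < 253 is infeasible, so the constraint is active.
Constraint active: x + y = 2*(mu/2) = 253 => mu = 253
x = y = 253/2, f = 64009/2
Verify: stationarity 2*(253/2) = 253 = mu; primal 253/2 + 253/2 = 253 >= 253; dual mu = 253 >= 0; complementary slackness 253*(253 - 253) = 0. All KKT conditions hold.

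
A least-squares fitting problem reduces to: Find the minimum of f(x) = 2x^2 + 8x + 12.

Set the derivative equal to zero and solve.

f(x) = 2x^2 + 8x + 12
f'(x) = 4x + (8) = 0
x = -8/4 = -2
f(-2) = 4
Since f''(x) = 4 > 0, this is a minimum.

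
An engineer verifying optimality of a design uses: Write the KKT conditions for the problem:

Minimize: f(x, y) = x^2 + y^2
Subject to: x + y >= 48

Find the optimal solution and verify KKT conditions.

KKT conditions for min x^2 + y^2 s.t. x + y >= 48:
Stationarity: 2x = mu, 2y = mu
So x = y = mu/2.
Complementary slackness: mu*(x + y - 48) = 0
Primal feasibility: x + y >= 48; dual feasibility: mu >= 0
If mu = 0 then x = y = 0, but 0 + 0 < 48 is infeasible, so the constraint is active.
Constraint active: x + y = 2*(mu/2) = 48 => mu = 48
x = y = 24, f = 1152
Verify: stationarity 2*24 = 48 = mu; primal 24 + 24 = 48 >= 48; dual mu = 48 >= 0; complementary slackness 48*(48 - 48) = 0. All KKT conditions hold.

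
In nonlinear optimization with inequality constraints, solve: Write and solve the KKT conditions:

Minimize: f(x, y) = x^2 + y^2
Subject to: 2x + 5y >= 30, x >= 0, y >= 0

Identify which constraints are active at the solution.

KKT conditions for min x^2 + y^2 s.t. 2x + 5y >= 30, x >= 0, y >= 0:
Stationarity: 2x = mu*2 + mu_x, 2y = mu*5 + mu_y, with mu, mu_x, mu_y >= 0
Complementary slackness: mu*(2x + 5y - 30) = 0, mu_x*x = 0, mu_y*y = 0
(0, 0) is infeasible (2*0 + 5*0 < 30), so if mu = 0 stationarity would force x = mu_x/2 >= 0, y = mu_y/2 >= 0 with mu_x*x = mu_y*y = 0, i.e. x = y = 0: contradiction. Hence mu > 0 and 2x + 5y = 30 is active.
Try x > 0, y > 0 (so mu_x = mu_y = 0): x = 2*mu/2, y = 5*mu/2
Substitute: 2*(2*mu/2) + 5*(5*mu/2) = 30
  mu*29/2 = 30 => mu = 60/29
x* = 60/29 > 0, y* = 150/29 > 0, consistent with mu_x = mu_y = 0.
f is convex and the constraints are linear, so this KKT point is the global minimum.
f* = 900/29
Active constraints: 2x + 5y >= 30 (holds with equality, mu = 60/29 > 0); x >= 0 and y >= 0 are inactive (mu_x = mu_y = 0).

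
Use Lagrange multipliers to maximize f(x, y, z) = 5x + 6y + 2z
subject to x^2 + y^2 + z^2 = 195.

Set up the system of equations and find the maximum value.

Lagrange conditions: 5 = 2*lambda*x, 6 = 2*lambda*y, 2 = 2*lambda*z
So x:5 = y:6 = z:2, i.e. x = 5t, y = 6t, z = 2t
Constraint: t^2*(5^2 + 6^2 + 2^2) = 195
  t^2 * 65 = 195  =>  t = sqrt(3)
Maximum = 5*5t + 6*6t + 2*2t = 65*sqrt(3) = sqrt(12675)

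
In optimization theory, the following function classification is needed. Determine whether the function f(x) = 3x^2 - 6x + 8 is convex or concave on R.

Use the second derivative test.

f(x) = 3x^2 - 6x + 8
f'(x) = 6x - 6
f''(x) = 6
Since f''(x) = 6 > 0 for all x, f is convex on R.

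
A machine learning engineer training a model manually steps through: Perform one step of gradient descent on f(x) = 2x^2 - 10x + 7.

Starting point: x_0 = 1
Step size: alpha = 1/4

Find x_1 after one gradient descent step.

f(x) = 2x^2 - 10x + 7
f'(x) = 4x - 10
f'(1) = 4*1 + (-10) = -6
x_1 = x_0 - alpha * f'(x_0) = 1 - 1/4 * -6 = 5/2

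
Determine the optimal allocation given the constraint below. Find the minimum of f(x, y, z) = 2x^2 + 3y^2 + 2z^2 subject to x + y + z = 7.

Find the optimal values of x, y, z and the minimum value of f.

Using Lagrange multipliers on f = 2x^2 + 3y^2 + 2z^2 with constraint x + y + z = 7:
Conditions: 2*2*x = lambda, 2*3*y = lambda, 2*2*z = lambda
So x = lambda/4, y = lambda/6, z = lambda/4
Substituting into constraint: lambda * (2/3) = 7
lambda = 21/2
x = 21/8, y = 7/4, z = 21/8
Minimum value = 147/4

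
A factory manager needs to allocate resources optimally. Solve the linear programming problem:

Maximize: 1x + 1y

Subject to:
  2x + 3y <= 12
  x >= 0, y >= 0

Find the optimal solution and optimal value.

The feasible region has vertices at [(0, 0), (6, 0), (0, 4)].
Checking objective 1x + 1y at each vertex:
  (0, 0): 1*0 + 1*0 = 0
  (6, 0): 1*6 + 1*0 = 6
  (0, 4): 1*0 + 1*4 = 4
Maximum is 6 at (6, 0).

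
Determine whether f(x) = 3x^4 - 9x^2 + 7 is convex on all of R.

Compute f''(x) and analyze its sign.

f(x) = 3x^4 - 9x^2 + 7
f'(x) = 12x^3 + -18x
f''(x) = 36x^2 + -18
f''(0) = -18 < 0, so not convex near x = 0
Therefore, f is not globally convex on R.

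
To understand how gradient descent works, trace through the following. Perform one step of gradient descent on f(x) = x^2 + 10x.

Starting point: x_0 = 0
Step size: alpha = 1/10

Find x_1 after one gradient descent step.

f(x) = x^2 + 10x
f'(x) = 2x + 10
f'(0) = 2*0 + (10) = 10
x_1 = x_0 - alpha * f'(x_0) = 0 - 1/10 * 10 = -1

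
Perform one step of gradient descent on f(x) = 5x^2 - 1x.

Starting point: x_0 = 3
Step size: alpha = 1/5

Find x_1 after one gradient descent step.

f(x) = 5x^2 - 1x
f'(x) = 10x - 1
f'(3) = 10*3 + (-1) = 29
x_1 = x_0 - alpha * f'(x_0) = 3 - 1/5 * 29 = -14/5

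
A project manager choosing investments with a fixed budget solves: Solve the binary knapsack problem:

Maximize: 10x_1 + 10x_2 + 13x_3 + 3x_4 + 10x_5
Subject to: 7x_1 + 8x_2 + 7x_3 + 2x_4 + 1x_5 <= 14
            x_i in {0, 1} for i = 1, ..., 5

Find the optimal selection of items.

Items: item 1 (v=10, w=7), item 2 (v=10, w=8), item 3 (v=13, w=7), item 4 (v=3, w=2), item 5 (v=10, w=1)
Capacity: 14
Checking all 32 subsets (w = total weight, v = total value):
  {}: w = 0, v = 0
  {1}: w = 7, v = 10
  {2}: w = 8, v = 10
  {3}: w = 7, v = 13
  {4}: w = 2, v = 3
  {5}: w = 1, v = 10
  {1, 2}: w = 15 > 14, infeasible
  {1, 3}: w = 14, v = 23
  {1, 4}: w = 9, v = 13
  {1, 5}: w = 8, v = 20
  {2, 3}: w = 15 > 14, infeasible
  {2, 4}: w = 10, v = 13
  {2, 5}: w = 9, v = 20
  {3, 4}: w = 9, v = 16
  {3, 5}: w = 8, v = 23
  {4, 5}: w = 3, v = 13
  {1, 2, 3}: w = 22 > 14, infeasible
  {1, 2, 4}: w = 17 > 14, infeasible
  {1, 2, 5}: w = 16 > 14, infeasible
  {1, 3, 4}: w = 16 > 14, infeasible
  {1, 3, 5}: w = 15 > 14, infeasible
  {1, 4, 5}: w = 10, v = 23
  {2, 3, 4}: w = 17 > 14, infeasible
  {2, 3, 5}: w = 16 > 14, infeasible
  {2, 4, 5}: w = 11, v = 23
  {3, 4, 5}: w = 10, v = 26
  {1, 2, 3, 4}: w = 24 > 14, infeasible
  {1, 2, 3, 5}: w = 23 > 14, infeasible
  {1, 2, 4, 5}: w = 18 > 14, infeasible
  {1, 3, 4, 5}: w = 17 > 14, infeasible
  {2, 3, 4, 5}: w = 18 > 14, infeasible
  {1, 2, 3, 4, 5}: w = 25 > 14, infeasible
Best feasible subset: items [3, 4, 5]
Total weight: 10 <= 14, total value: 26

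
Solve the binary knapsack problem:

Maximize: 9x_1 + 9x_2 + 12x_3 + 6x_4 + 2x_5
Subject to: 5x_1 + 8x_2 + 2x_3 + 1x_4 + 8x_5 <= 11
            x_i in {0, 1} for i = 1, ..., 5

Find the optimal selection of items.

Items: item 1 (v=9, w=5), item 2 (v=9, w=8), item 3 (v=12, w=2), item 4 (v=6, w=1), item 5 (v=2, w=8)
Capacity: 11
Checking all 32 subsets (w = total weight, v = total value):
  {}: w = 0, v = 0
  {1}: w = 5, v = 9
  {2}: w = 8, v = 9
  {3}: w = 2, v = 12
  {4}: w = 1, v = 6
  {5}: w = 8, v = 2
  {1, 2}: w = 13 > 11, infeasible
  {1, 3}: w = 7, v = 21
  {1, 4}: w = 6, v = 15
  {1, 5}: w = 13 > 11, infeasible
  {2, 3}: w = 10, v = 21
  {2, 4}: w = 9, v = 15
  {2, 5}: w = 16 > 11, infeasible
  {3, 4}: w = 3, v = 18
  {3, 5}: w = 10, v = 14
  {4, 5}: w = 9, v = 8
  {1, 2, 3}: w = 15 > 11, infeasible
  {1, 2, 4}: w = 14 > 11, infeasible
  {1, 2, 5}: w = 21 > 11, infeasible
  {1, 3, 4}: w = 8, v = 27
  {1, 3, 5}: w = 15 > 11, infeasible
  {1, 4, 5}: w = 14 > 11, infeasible
  {2, 3, 4}: w = 11, v = 27
  {2, 3, 5}: w = 18 > 11, infeasible
  {2, 4, 5}: w = 17 > 11, infeasible
  {3, 4, 5}: w = 11, v = 20
  {1, 2, 3, 4}: w = 16 > 11, infeasible
  {1, 2, 3, 5}: w = 23 > 11, infeasible
  {1, 2, 4, 5}: w = 22 > 11, infeasible
  {1, 3, 4, 5}: w = 16 > 11, infeasible
  {2, 3, 4, 5}: w = 19 > 11, infeasible
  {1, 2, 3, 4, 5}: w = 24 > 11, infeasible
Best feasible subset: items [1, 3, 4]
(The same value 27 is also attained by {2, 3, 4}.)
Total weight: 8 <= 11, total value: 27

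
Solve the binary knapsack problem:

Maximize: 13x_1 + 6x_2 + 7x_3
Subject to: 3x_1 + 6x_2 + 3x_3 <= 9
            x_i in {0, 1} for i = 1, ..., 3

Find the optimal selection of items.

Items: item 1 (v=13, w=3), item 2 (v=6, w=6), item 3 (v=7, w=3)
Capacity: 9
Checking all 8 subsets (w = total weight, v = total value):
  {}: w = 0, v = 0
  {1}: w = 3, v = 13
  {2}: w = 6, v = 6
  {3}: w = 3, v = 7
  {1, 2}: w = 9, v = 19
  {1, 3}: w = 6, v = 20
  {2, 3}: w = 9, v = 13
  {1, 2, 3}: w = 12 > 9, infeasible
Best feasible subset: items [1, 3]
Total weight: 6 <= 9, total value: 20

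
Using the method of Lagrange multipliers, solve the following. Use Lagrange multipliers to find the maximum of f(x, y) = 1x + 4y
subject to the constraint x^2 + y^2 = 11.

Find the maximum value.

Set up Lagrange conditions: grad f = lambda * grad g
  1 = 2*lambda*x
  4 = 2*lambda*y
From these: x/y = 1/4, so x = 1t, y = 4t for some t.
Substitute into constraint: (1t)^2 + (4t)^2 = 11
  t^2 * 17 = 11
  t = sqrt(11/17)
Maximum = 1*x + 4*y = (1^2 + 4^2)*t = 17 * sqrt(11/17) = sqrt(187)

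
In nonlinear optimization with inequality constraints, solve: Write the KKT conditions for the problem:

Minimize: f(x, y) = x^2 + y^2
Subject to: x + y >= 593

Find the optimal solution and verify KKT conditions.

KKT conditions for min x^2 + y^2 s.t. x + y >= 593:
Stationarity: 2x = mu, 2y = mu
So x = y = mu/2.
Complementary slackness: mu*(x + y - 593) = 0
Primal feasibility: x + y >= 593; dual feasibility: mu >= 0
If mu = 0 then x = y = 0, but 0 + 0 < 593 is infeasible, so the constraint is active.
Constraint active: x + y = 2*(mu/2) = 593 => mu = 593
x = y = 593/2, f = 351649/2
Verify: stationarity 2*(593/2) = 593 = mu; primal 593/2 + 593/2 = 593 >= 593; dual mu = 593 >= 0; complementary slackness 593*(593 - 593) = 0. All KKT conditions hold.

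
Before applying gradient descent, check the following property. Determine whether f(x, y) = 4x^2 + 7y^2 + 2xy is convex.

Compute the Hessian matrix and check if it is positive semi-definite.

f(x,y) = 4x^2 + 7y^2 + 2xy
Hessian H = [[8, 2], [2, 14]]
trace(H) = 22, det(H) = 108
Eigenvalues: (22 +/- sqrt(52)) / 2 = 14.61, 7.394
Since both eigenvalues > 0, f is convex.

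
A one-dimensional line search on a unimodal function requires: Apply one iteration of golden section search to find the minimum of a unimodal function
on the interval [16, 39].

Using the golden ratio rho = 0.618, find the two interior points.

Golden section search on [16, 39].
Golden ratio rho = 0.618 (approx).
Interior points:
  x_1 = 16 + (1-0.618)*23 = 24.7860
  x_2 = 16 + 0.618*23 = 30.2140
Compare f(x_1) and f(x_2) to determine which subinterval to keep.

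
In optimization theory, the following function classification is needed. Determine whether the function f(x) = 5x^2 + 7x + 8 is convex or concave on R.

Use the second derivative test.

f(x) = 5x^2 + 7x + 8
f'(x) = 10x + 7
f''(x) = 10
Since f''(x) = 10 > 0 for all x, f is convex on R.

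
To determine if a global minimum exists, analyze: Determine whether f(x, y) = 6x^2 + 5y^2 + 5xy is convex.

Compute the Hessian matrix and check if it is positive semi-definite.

f(x,y) = 6x^2 + 5y^2 + 5xy
Hessian H = [[12, 5], [5, 10]]
trace(H) = 22, det(H) = 95
Eigenvalues: (22 +/- sqrt(104)) / 2 = 16.1, 5.901
Since both eigenvalues > 0, f is convex.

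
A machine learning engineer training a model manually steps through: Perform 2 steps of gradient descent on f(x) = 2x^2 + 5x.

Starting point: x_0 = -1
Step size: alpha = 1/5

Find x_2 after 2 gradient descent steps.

f(x) = 2x^2 + 5x, f'(x) = 4x + (5)
Step 1: f'(-1) = 1, x_1 = -1 - 1/5 * 1 = -6/5
Step 2: f'(-6/5) = 1/5, x_2 = -6/5 - 1/5 * 1/5 = -31/25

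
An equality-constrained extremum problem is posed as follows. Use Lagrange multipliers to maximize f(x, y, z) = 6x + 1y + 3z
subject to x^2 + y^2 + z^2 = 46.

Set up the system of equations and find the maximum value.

Lagrange conditions: 6 = 2*lambda*x, 1 = 2*lambda*y, 3 = 2*lambda*z
So x:6 = y:1 = z:3, i.e. x = 6t, y = 1t, z = 3t
Constraint: t^2*(6^2 + 1^2 + 3^2) = 46
  t^2 * 46 = 46  =>  t = sqrt(1)
Maximum = 6*6t + 1*1t + 3*3t = 46*sqrt(1) = 46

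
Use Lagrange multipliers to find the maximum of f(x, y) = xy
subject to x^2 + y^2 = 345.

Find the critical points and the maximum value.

Lagrange conditions: y = 2*lambda*x and x = 2*lambda*y
If x = 0 then y = 0, violating the constraint, so x, y != 0.
Dividing: y/x = x/y => x^2 = y^2 => y = x or y = -x
Constraint: 2x^2 = 345 => x^2 = 345/2 => x = +/-sqrt(345/2)
Critical points: (sqrt(345/2), sqrt(345/2)), (-sqrt(345/2), -sqrt(345/2)), (sqrt(345/2), -sqrt(345/2)), (-sqrt(345/2), sqrt(345/2))
  y = x:  xy = x^2 = 345/2  at (sqrt(345/2), sqrt(345/2)) and (-sqrt(345/2), -sqrt(345/2))
  y = -x: xy = -x^2 = -345/2 at (sqrt(345/2), -sqrt(345/2)) and (-sqrt(345/2), sqrt(345/2))
Maximum xy = 345/2 at (sqrt(345/2), sqrt(345/2)) and (-sqrt(345/2), -sqrt(345/2))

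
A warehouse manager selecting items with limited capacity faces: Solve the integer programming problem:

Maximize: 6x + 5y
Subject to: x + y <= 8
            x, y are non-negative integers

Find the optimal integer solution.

Objective: 6x + 5y, constraint: x + y <= 8
Coefficient of x is 6 >= coefficient of y is 5, so allocate the entire budget to x.
Optimal: x = 8, y = 0, value = 48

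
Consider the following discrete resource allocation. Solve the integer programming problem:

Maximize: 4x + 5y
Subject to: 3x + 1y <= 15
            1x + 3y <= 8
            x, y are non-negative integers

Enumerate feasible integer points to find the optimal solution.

Constraint 1: 3x + 1y <= 15
Constraint 2: 1x + 3y <= 8
Feasible x range (need y >= 0): 0 <= x <= min(15/3, 8/1) => x in {0, ..., 5}.
Enumerate feasible integer points row by row (the coefficient of y is 5 > 0, so for each x the largest feasible y gives the best value):
  x = 0: y <= min((15 - 3*0)/1, (8 - 1*0)/3) => y in {0, ..., 2}; best 4*0 + 5*2 = 10
  x = 1: y <= min((15 - 3*1)/1, (8 - 1*1)/3) => y in {0, ..., 2}; best 4*1 + 5*2 = 14
  x = 2: y <= min((15 - 3*2)/1, (8 - 1*2)/3) => y in {0, ..., 2}; best 4*2 + 5*2 = 18
  x = 3: y <= min((15 - 3*3)/1, (8 - 1*3)/3) => y in {0, ..., 1}; best 4*3 + 5*1 = 17
  x = 4: y <= min((15 - 3*4)/1, (8 - 1*4)/3) => y in {0, ..., 1}; best 4*4 + 5*1 = 21
  x = 5: y <= min((15 - 3*5)/1, (8 - 1*5)/3) => y in {0}; best 4*5 + 5*0 = 20
The maximum 4x + 5y = 21 is achieved at x = 4, y = 1.
Check: 3*4 + 1*1 = 13 <= 15 and 1*4 + 3*1 = 7 <= 8.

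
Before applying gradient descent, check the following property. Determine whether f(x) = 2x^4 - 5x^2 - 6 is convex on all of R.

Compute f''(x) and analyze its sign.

f(x) = 2x^4 - 5x^2 - 6
f'(x) = 8x^3 + -10x
f''(x) = 24x^2 + -10
f''(0) = -10 < 0, so not convex near x = 0
Therefore, f is not globally convex on R.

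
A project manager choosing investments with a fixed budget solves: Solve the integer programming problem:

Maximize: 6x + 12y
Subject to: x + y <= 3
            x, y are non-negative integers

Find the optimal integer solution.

Objective: 6x + 12y, constraint: x + y <= 3
Coefficient of y is 12 > coefficient of x is 6, so allocate the entire budget to y.
Optimal: x = 0, y = 3, value = 36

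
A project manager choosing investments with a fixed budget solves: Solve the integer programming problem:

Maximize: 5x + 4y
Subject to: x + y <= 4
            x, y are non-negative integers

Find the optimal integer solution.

Objective: 5x + 4y, constraint: x + y <= 4
Coefficient of x is 5 >= coefficient of y is 4, so allocate the entire budget to x.
Optimal: x = 4, y = 0, value = 20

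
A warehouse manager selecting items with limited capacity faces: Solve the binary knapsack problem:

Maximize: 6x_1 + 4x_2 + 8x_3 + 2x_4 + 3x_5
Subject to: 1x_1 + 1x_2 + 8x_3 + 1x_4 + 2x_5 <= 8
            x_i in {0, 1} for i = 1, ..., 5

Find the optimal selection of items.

Items: item 1 (v=6, w=1), item 2 (v=4, w=1), item 3 (v=8, w=8), item 4 (v=2, w=1), item 5 (v=3, w=2)
Capacity: 8
Checking all 32 subsets (w = total weight, v = total value):
  {}: w = 0, v = 0
  {1}: w = 1, v = 6
  {2}: w = 1, v = 4
  {3}: w = 8, v = 8
  {4}: w = 1, v = 2
  {5}: w = 2, v = 3
  {1, 2}: w = 2, v = 10
  {1, 3}: w = 9 > 8, infeasible
  {1, 4}: w = 2, v = 8
  {1, 5}: w = 3, v = 9
  {2, 3}: w = 9 > 8, infeasible
  {2, 4}: w = 2, v = 6
  {2, 5}: w = 3, v = 7
  {3, 4}: w = 9 > 8, infeasible
  {3, 5}: w = 10 > 8, infeasible
  {4, 5}: w = 3, v = 5
  {1, 2, 3}: w = 10 > 8, infeasible
  {1, 2, 4}: w = 3, v = 12
  {1, 2, 5}: w = 4, v = 13
  {1, 3, 4}: w = 10 > 8, infeasible
  {1, 3, 5}: w = 11 > 8, infeasible
  {1, 4, 5}: w = 4, v = 11
  {2, 3, 4}: w = 10 > 8, infeasible
  {2, 3, 5}: w = 11 > 8, infeasible
  {2, 4, 5}: w = 4, v = 9
  {3, 4, 5}: w = 11 > 8, infeasible
  {1, 2, 3, 4}: w = 11 > 8, infeasible
  {1, 2, 3, 5}: w = 12 > 8, infeasible
  {1, 2, 4, 5}: w = 5, v = 15
  {1, 3, 4, 5}: w = 12 > 8, infeasible
  {2, 3, 4, 5}: w = 12 > 8, infeasible
  {1, 2, 3, 4, 5}: w = 13 > 8, infeasible
Best feasible subset: items [1, 2, 4, 5]
Total weight: 5 <= 8, total value: 15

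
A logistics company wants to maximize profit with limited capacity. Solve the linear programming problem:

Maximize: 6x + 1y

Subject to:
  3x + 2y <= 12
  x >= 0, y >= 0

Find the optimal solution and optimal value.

The feasible region has vertices at [(0, 0), (4, 0), (0, 6)].
Checking objective 6x + 1y at each vertex:
  (0, 0): 6*0 + 1*0 = 0
  (4, 0): 6*4 + 1*0 = 24
  (0, 6): 6*0 + 1*6 = 6
Maximum is 24 at (4, 0).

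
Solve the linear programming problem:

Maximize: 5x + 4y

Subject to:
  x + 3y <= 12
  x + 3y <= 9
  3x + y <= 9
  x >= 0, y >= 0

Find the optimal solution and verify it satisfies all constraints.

Feasible vertices: (0, 0), (0, 3), (9/4, 9/4), (3, 0)
Objective 5x + 4y at each vertex:
  (0, 0): 0
  (0, 3): 12
  (9/4, 9/4): 81/4
  (3, 0): 15
Maximum is 81/4 at (9/4, 9/4).
Verify constraints at (x, y) = (9/4, 9/4):
  1*(9/4) + 3*(9/4) = 9 <= 12
  1*(9/4) + 3*(9/4) = 9 <= 9 (active)
  3*(9/4) + 1*(9/4) = 9 <= 9 (active)
  x = 9/4 >= 0, y = 9/4 >= 0. All constraints satisfied.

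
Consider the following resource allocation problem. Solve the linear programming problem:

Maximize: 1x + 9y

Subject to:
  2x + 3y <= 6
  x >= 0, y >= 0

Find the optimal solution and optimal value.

The feasible region has vertices at [(0, 0), (3, 0), (0, 2)].
Checking objective 1x + 9y at each vertex:
  (0, 0): 1*0 + 9*0 = 0
  (3, 0): 1*3 + 9*0 = 3
  (0, 2): 1*0 + 9*2 = 18
Maximum is 18 at (0, 2).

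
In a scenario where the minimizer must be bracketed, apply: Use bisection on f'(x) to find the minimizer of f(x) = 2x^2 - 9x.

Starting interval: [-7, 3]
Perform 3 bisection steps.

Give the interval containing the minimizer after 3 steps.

Finding critical point of f(x) = 2x^2 - 9x using bisection on f'(x) = 4x + -9.
f'(x) = 0 when x = 9/4.
Starting interval: [-7, 3]
Step 1: mid = -2, f'(mid) = -17, new interval = [-2, 3]
Step 2: mid = 1/2, f'(mid) = -7, new interval = [1/2, 3]
Step 3: mid = 7/4, f'(mid) = -2, new interval = [7/4, 3]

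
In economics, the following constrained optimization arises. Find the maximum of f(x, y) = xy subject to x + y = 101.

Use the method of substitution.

Substitute y = 101 - x into f(x,y) = xy:
g(x) = x(101 - x) = 101x - x^2
g'(x) = 101 - 2x = 0  =>  x = 101/2
y = 101 - 101/2 = 101/2
Maximum value = (101/2) * (101/2) = 10201/4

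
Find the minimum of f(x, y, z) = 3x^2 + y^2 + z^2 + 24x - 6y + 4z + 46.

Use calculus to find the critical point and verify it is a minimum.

f(x,y,z) = 3x^2 + y^2 + z^2 + 24x - 6y + 4z + 46
df/dx = 6x + (24) = 0 => x = -4
df/dy = 2y + (-6) = 0 => y = 3
df/dz = 2z + (4) = 0 => z = -2
f(-4,3,-2) = 3*(-4)^2 + 1*(3)^2 + 1*(-2)^2 + 24*(-4) + -6*(3) + 4*(-2) + 46 = -15
Hessian is diagonal with entries 6, 2, 2 > 0, confirmed minimum.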